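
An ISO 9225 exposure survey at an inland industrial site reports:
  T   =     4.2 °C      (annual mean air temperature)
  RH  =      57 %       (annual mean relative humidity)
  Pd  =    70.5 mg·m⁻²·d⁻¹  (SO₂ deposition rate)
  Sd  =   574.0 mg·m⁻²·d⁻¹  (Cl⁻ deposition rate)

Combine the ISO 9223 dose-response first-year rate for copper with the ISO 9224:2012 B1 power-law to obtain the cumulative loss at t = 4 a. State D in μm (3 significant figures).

copper: f(T) = +0.126·(T−10) [T≤10 °C] = -0.7308
  Pd branch = 0.0053·Pd^0.26·e^(0.059·RH+f) = 0.2228 μm/a
  Sd branch = 0.01025·Sd^0.27·e^(0.036·RH+0.049·T) = 0.5447 μm/a
  sum: 0.2228 + 0.5447 → r_corr = 0.7675 μm/a
Power-law: D(4) = r_corr · 4^0.667
  D(4) = 0.7675 × 4^0.667 = 0.7675 × 2.521 = 1.935 μm

D(4) = 1.93 μm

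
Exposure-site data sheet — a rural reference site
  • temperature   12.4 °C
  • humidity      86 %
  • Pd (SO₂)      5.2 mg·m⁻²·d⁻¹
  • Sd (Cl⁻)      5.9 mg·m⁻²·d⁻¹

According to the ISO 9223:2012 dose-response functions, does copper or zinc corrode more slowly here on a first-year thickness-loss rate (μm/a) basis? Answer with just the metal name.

zinc

copper: T>10 °C ⇒ hinge -0.080·(12.4−10) = -0.1920
  sulphur-dioxide contribution → 1.073 μm/a
  chloride contribution → 0.6719 μm/a
  ⇒ r_corr(copper) = 1.745 μm/a
zinc: f(T) = -0.071·(T−10) [T>10 °C] = -0.1704
  sulphur-dioxide contribution → 1.174 μm/a
  chloride contribution → 0.2748 μm/a
  total first-year rate 1.449 μm/a
Ordering by μm/a: copper (1.75) > zinc (1.45)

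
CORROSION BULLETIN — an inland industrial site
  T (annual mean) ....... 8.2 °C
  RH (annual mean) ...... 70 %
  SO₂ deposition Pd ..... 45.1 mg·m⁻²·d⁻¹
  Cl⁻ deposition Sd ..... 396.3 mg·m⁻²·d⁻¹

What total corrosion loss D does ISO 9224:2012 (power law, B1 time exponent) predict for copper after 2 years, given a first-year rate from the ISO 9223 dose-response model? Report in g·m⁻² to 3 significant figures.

copper: T≤10 °C ⇒ hinge +0.126·(8.2−10) = -0.2268
  Pd branch = 0.0053·Pd^0.26·e^(0.059·RH+f) = 0.7071 μm/a
  Cl⁻ term: 0.01025·396.3^0.27·exp(0.036·70+0.049·8.2) = 0.9574
  r_corr = 0.7071 + 0.9574 = 1.665 μm/a
Long-term exponent b (ISO 9224 Table 2, B1) = 0.667
  D(2) = 1.665 × 2^0.667 = 1.665 × 1.588 = 2.643 μm
  Mass loss = 2.643 μm × 8.96 g/cm³ = 23.68 g·m⁻²

D(2) = 23.7 g·m⁻²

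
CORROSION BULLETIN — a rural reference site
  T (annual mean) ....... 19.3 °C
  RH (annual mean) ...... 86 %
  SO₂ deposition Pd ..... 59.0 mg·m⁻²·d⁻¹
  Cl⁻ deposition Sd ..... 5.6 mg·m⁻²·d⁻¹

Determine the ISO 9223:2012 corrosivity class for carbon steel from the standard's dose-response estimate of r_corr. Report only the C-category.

C4

carbon steel: T>10 °C ⇒ hinge -0.054·(19.3−10) = -0.5022
  sulphur-dioxide contribution → 49.85 μm/a
  chloride contribution → 10.97 μm/a
  ⇒ r_corr(carbon steel) = 60.83 μm/a
ISO 9223 Table 2 (carbon steel): 50 < 60.8 ≤ 80 μm/a ⇒ C4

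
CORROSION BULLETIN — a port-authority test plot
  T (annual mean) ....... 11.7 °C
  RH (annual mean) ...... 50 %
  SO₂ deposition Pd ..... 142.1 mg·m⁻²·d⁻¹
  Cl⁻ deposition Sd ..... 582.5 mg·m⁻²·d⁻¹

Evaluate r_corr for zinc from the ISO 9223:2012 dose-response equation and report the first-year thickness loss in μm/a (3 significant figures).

r_corr = 3.67 μm/a

zinc: T>10 °C ⇒ hinge -0.071·(11.7−10) = -0.1207
  SO₂ term: 0.0129·142.1^0.44·exp(0.046·50-0.1207) = 1.01
  Cl⁻ term: 0.0175·582.5^0.57·exp(0.008·50+0.085·11.7) = 2.66
  sum: 1.01 + 2.66 → r_corr = 3.67 μm/a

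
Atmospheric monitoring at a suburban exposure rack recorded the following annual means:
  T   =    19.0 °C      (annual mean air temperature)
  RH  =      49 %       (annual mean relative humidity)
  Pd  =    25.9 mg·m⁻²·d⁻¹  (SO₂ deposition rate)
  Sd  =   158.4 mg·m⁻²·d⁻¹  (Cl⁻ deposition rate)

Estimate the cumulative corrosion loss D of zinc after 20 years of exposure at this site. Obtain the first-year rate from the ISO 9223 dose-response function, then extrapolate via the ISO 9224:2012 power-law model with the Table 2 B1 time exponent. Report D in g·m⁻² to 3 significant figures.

zinc: f(T) = -0.071·(T−10) [T>10 °C] = -0.6390
  Pd branch = 0.0129·Pd^0.44·e^(0.046·RH+f) = 0.2715 μm/a
  Cl⁻ term: 0.0175·158.4^0.57·exp(0.008·49+0.085·19.0) = 2.336
  r_corr = 0.2715 + 2.336 = 2.608 μm/a
Power-law: D(20) = r_corr · 20^0.813
  D(20) = 2.608 × 20^0.813 = 2.608 × 11.42 = 29.79 μm
  Mass loss = 29.79 μm × 7.14 g/cm³ = 212.7 g·m⁻²

D(20) = 213 g·m⁻²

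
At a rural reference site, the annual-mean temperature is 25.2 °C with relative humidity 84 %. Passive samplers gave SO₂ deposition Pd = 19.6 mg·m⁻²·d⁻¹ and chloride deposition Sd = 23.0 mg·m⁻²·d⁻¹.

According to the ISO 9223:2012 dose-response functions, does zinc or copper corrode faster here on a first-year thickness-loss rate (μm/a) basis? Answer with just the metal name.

zinc: f(T) = -0.071·(T−10) [T>10 °C] = -1.0792
  Pd branch = 0.0129·Pd^0.44·e^(0.046·RH+f) = 0.7738 μm/a
  Cl⁻ term: 0.0175·23.0^0.57·exp(0.008·84+0.085·25.2) = 1.743
  r_corr = 0.7738 + 1.743 = 2.517 μm/a
copper: f(T) = -0.080·(T−10) [T>10 °C] = -1.2160
  Pd branch = 0.0053·Pd^0.26·e^(0.059·RH+f) = 0.4836 μm/a
  Sd branch = 0.01025·Sd^0.27·e^(0.036·RH+0.049·T) = 1.69 μm/a
  r_corr = 0.4836 + 1.69 = 2.174 μm/a
Ordering by μm/a: zinc (2.52) > copper (2.17)

zinc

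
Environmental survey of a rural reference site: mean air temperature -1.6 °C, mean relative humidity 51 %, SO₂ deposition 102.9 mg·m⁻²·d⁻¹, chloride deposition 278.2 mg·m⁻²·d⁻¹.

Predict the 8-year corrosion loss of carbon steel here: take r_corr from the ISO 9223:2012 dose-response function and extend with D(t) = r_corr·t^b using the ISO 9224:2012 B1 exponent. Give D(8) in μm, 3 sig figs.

D(8) = 78.5 μm

carbon steel: temperature factor f = +0.150·(-11.6) = -1.7400
  SO₂ term: 1.77·102.9^0.52·exp(0.02·51-1.7400) = 9.588
  Sd branch = 0.102·Sd^0.62·e^(0.033·RH+0.04·T) = 16.87 μm/a
  sum: 9.588 + 16.87 → r_corr = 26.46 μm/a
ISO 9224: D(t) = r_corr · t^b with b = 0.523 (carbon steel, B1)
  D(8) = 26.46 × 8^0.523 = 26.46 × 2.967 = 78.51 μm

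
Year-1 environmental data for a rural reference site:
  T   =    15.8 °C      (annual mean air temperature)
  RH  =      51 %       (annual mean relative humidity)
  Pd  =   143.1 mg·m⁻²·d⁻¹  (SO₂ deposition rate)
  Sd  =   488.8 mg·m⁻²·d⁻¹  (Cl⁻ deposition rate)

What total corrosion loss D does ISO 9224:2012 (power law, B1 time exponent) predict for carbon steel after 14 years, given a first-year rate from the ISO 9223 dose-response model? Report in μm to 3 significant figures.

D(14) = 379 μm

carbon steel: T>10 °C ⇒ hinge -0.054·(15.8−10) = -0.3132
  sulphur-dioxide contribution → 47.41 μm/a
  chloride contribution → 48 μm/a
  ⇒ r_corr(carbon steel) = 95.41 μm/a
ISO 9224: D(t) = r_corr · t^b with b = 0.523 (carbon steel, B1)
  D(14) = 95.41 × 14^0.523 = 95.41 × 3.976 = 379.3 μm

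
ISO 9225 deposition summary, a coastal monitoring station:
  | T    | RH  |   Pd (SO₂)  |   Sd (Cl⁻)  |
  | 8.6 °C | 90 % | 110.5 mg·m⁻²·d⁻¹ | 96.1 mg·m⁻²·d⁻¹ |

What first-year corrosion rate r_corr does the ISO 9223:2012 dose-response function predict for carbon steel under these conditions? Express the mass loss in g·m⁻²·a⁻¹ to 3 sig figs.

r_corr = 1.16e+03 g·m⁻²·a⁻¹

carbon steel: T≤10 °C ⇒ hinge +0.150·(8.6−10) = -0.2100
  SO₂ term: 1.77·110.5^0.52·exp(0.02·90-0.2100) = 100.2
  Sd branch = 0.102·Sd^0.62·e^(0.033·RH+0.04·T) = 47.55 μm/a
  r_corr = 100.2 + 47.55 = 147.8 μm/a
Convert to mass loss: 147.8 μm/a × 7.85 g/cm³ = 1160 g·m⁻²·a⁻¹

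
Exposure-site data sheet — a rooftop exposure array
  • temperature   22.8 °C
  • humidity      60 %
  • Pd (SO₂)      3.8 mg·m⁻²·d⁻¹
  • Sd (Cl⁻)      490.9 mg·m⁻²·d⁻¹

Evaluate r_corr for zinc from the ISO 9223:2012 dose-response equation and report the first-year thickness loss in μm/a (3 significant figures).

zinc: temperature factor f = -0.071·(12.8) = -0.9088
  Pd branch = 0.0129·Pd^0.44·e^(0.046·RH+f) = 0.1478 μm/a
  Cl⁻ term: 0.0175·490.9^0.57·exp(0.008·60+0.085·22.8) = 6.715
  sum: 0.1478 + 6.715 → r_corr = 6.863 μm/a

r_corr = 6.86 μm/a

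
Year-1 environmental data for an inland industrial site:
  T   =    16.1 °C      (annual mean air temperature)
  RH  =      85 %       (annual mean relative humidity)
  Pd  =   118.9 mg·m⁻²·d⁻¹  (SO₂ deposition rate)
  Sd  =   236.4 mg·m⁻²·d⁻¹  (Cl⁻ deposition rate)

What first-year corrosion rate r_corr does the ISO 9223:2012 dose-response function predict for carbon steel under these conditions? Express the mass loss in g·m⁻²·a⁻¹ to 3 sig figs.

carbon steel: T>10 °C ⇒ hinge -0.054·(16.1−10) = -0.3294
  SO₂ term: 1.77·118.9^0.52·exp(0.02·85-0.3294) = 83.62
  Cl⁻ term: 0.102·236.4^0.62·exp(0.033·85+0.04·16.1) = 95.09
  r_corr = 83.62 + 95.09 = 178.7 μm/a
Convert to mass loss: 178.7 μm/a × 7.85 g/cm³ = 1403 g·m⁻²·a⁻¹

r_corr = 1.40e+03 g·m⁻²·a⁻¹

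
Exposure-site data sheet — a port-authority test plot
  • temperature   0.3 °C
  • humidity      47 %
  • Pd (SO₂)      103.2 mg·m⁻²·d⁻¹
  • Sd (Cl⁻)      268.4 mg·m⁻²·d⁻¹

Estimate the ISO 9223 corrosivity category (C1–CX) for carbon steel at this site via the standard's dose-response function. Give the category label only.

carbon steel: f(T) = +0.150·(T−10) [T≤10 °C] = -1.4550
  SO₂ term: 1.77·103.2^0.52·exp(0.02·47-1.4550) = 11.79
  Cl⁻ term: 0.102·268.4^0.62·exp(0.033·47+0.04·0.3) = 15.6
  r_corr = 11.79 + 15.6 = 27.39 μm/a
ISO 9223 Table 2 (carbon steel): 25 < 27.4 ≤ 50 μm/a ⇒ C3

C3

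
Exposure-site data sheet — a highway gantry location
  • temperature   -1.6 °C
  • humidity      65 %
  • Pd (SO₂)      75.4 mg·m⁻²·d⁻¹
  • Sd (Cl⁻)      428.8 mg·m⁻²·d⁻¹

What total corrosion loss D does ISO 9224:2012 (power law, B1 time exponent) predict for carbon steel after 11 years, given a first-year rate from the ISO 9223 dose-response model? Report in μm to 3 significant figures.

D(11) = 161 μm

carbon steel: T≤10 °C ⇒ hinge +0.150·(-1.6−10) = -1.7400
  Pd branch = 1.77·Pd^0.52·e^(0.02·RH+f) = 10.79 μm/a
  Cl⁻ term: 0.102·428.8^0.62·exp(0.033·65+0.04·-1.6) = 35.02
  sum: 10.79 + 35.02 → r_corr = 45.82 μm/a
Power-law: D(11) = r_corr · 11^0.523
  D(11) = 45.82 × 11^0.523 = 45.82 × 3.505 = 160.6 μm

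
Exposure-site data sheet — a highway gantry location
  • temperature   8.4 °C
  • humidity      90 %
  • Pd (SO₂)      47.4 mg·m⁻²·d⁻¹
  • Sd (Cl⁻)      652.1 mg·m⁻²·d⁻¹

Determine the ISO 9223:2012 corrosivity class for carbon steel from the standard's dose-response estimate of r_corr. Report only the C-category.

CX

carbon steel: temperature factor f = +0.150·(-1.6) = -0.2400
  SO₂ term: 1.77·47.4^0.52·exp(0.02·90-0.2400) = 62.64
  Cl⁻ term: 0.102·652.1^0.62·exp(0.033·90+0.04·8.4) = 154.6
  r_corr = 62.64 + 154.6 = 217.3 μm/a
ISO 9223 Table 2 (carbon steel): 200 < 217 ≤ 700 μm/a ⇒ CX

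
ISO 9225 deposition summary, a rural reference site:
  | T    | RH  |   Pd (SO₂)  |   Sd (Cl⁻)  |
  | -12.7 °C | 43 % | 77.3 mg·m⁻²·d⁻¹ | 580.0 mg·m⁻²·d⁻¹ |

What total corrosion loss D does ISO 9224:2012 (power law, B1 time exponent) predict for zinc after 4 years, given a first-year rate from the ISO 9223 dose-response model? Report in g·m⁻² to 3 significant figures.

zinc: T≤10 °C ⇒ hinge +0.038·(-12.7−10) = -0.8626
  SO₂ term: 0.0129·77.3^0.44·exp(0.046·43-0.8626) = 0.2666
  Sd branch = 0.0175·Sd^0.57·e^(0.008·RH+0.085·T) = 0.3153 μm/a
  r_corr = 0.2666 + 0.3153 = 0.5819 μm/a
Long-term exponent b (ISO 9224 Table 2, B1) = 0.813
  D(4) = 0.5819 × 4^0.813 = 0.5819 × 3.087 = 1.796 μm
  Mass loss = 1.796 μm × 7.14 g/cm³ = 12.82 g·m⁻²

D(4) = 12.8 g·m⁻²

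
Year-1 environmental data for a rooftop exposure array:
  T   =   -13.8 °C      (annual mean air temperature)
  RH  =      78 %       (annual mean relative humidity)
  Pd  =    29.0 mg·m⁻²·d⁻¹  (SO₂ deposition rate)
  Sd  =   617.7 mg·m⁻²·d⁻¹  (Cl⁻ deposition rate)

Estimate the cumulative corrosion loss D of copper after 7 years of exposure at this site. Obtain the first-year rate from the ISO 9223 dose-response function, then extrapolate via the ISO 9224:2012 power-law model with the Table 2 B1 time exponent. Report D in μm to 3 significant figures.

copper: T≤10 °C ⇒ hinge +0.126·(-13.8−10) = -2.9988
  SO₂ term: 0.0053·29.0^0.26·exp(0.059·78-2.9988) = 0.06321
  Sd branch = 0.01025·Sd^0.27·e^(0.036·RH+0.049·T) = 0.4898 μm/a
  sum: 0.06321 + 0.4898 → r_corr = 0.5531 μm/a
ISO 9224: D(t) = r_corr · t^b with b = 0.667 (copper, B1)
  D(7) = 0.5531 × 7^0.667 = 0.5531 × 3.662 = 2.025 μm

D(7) = 2.03 μm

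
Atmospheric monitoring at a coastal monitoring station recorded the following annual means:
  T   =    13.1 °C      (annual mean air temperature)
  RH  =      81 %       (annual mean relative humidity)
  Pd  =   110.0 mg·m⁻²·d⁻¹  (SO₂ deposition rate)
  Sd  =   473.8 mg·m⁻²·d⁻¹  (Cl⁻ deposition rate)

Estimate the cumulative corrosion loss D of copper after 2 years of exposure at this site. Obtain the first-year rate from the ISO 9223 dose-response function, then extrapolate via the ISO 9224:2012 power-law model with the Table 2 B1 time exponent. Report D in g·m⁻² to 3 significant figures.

copper: temperature factor f = -0.080·(3.1) = -0.2480
  Pd branch = 0.0053·Pd^0.26·e^(0.059·RH+f) = 1.67 μm/a
  Cl⁻ term: 0.01025·473.8^0.27·exp(0.036·81+0.049·13.1) = 1.898
  sum: 1.67 + 1.898 → r_corr = 3.568 μm/a
Long-term exponent b (ISO 9224 Table 2, B1) = 0.667
  D(2) = 3.568 × 2^0.667 = 3.568 × 1.588 = 5.666 μm
  Mass loss = 5.666 μm × 8.96 g/cm³ = 50.77 g·m⁻²

D(2) = 50.8 g·m⁻²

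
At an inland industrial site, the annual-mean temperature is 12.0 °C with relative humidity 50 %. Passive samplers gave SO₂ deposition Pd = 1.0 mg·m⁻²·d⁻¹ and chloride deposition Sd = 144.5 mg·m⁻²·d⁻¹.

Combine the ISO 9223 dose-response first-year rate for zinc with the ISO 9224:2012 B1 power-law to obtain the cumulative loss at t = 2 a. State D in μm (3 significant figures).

D(2) = 2.36 μm

zinc: f(T) = -0.071·(T−10) [T>10 °C] = -0.1420
  Pd branch = 0.0129·Pd^0.44·e^(0.046·RH+f) = 0.1116 μm/a
  Cl⁻ term: 0.0175·144.5^0.57·exp(0.008·50+0.085·12.0) = 1.233
  sum: 0.1116 + 1.233 → r_corr = 1.344 μm/a
Long-term exponent b (ISO 9224 Table 2, B1) = 0.813
  D(2) = 1.344 × 2^0.813 = 1.344 × 1.757 = 2.362 μm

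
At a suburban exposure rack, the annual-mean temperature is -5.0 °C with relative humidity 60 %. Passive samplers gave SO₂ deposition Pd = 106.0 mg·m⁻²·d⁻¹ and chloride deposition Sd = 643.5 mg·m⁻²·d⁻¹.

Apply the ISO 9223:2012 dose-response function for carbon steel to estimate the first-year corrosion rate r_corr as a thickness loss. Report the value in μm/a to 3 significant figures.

carbon steel: temperature factor f = +0.150·(-15.0) = -2.2500
  Pd branch = 1.77·Pd^0.52·e^(0.02·RH+f) = 7 μm/a
  Cl⁻ term: 0.102·643.5^0.62·exp(0.033·60+0.04·-5.0) = 33.34
  r_corr = 7 + 33.34 = 40.34 μm/a

r_corr = 40.3 μm/a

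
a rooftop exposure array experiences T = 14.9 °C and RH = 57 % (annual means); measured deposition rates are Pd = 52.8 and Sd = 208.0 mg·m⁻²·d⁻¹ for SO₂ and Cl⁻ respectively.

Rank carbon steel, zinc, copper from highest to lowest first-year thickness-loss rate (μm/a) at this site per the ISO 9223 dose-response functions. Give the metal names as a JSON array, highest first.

carbon steel: T>10 °C ⇒ hinge -0.054·(14.9−10) = -0.2646
  Pd branch = 1.77·Pd^0.52·e^(0.02·RH+f) = 33.41 μm/a
  Cl⁻ term: 0.102·208.0^0.62·exp(0.033·57+0.04·14.9) = 33.23
  r_corr = 33.41 + 33.23 = 66.64 μm/a
zinc: f(T) = -0.071·(T−10) [T>10 °C] = -0.3479
  SO₂ term: 0.0129·52.8^0.44·exp(0.046·57-0.3479) = 0.7181
  Sd branch = 0.0175·Sd^0.57·e^(0.008·RH+0.085·T) = 2.053 μm/a
  sum: 0.7181 + 2.053 → r_corr = 2.771 μm/a
copper: f(T) = -0.080·(T−10) [T>10 °C] = -0.3920
  Pd branch = 0.0053·Pd^0.26·e^(0.059·RH+f) = 0.29 μm/a
  Cl⁻ term: 0.01025·208.0^0.27·exp(0.036·57+0.049·14.9) = 0.6996
  sum: 0.29 + 0.6996 → r_corr = 0.9896 μm/a
Ordering by μm/a: carbon steel (66.6) > zinc (2.77) > copper (0.99)

["carbon steel", "zinc", "copper"]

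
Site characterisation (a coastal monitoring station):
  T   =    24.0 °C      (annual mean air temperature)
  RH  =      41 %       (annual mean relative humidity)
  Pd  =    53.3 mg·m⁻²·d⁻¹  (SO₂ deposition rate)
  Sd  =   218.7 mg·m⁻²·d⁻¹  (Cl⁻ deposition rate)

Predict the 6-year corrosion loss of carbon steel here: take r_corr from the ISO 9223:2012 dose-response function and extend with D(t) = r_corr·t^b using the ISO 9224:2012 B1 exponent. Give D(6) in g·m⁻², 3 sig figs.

D(6) = 882 g·m⁻²

carbon steel: T>10 °C ⇒ hinge -0.054·(24.0−10) = -0.7560
  sulphur-dioxide contribution → 14.92 μm/a
  chloride contribution → 29.1 μm/a
  total first-year rate 44.01 μm/a
ISO 9224: D(t) = r_corr · t^b with b = 0.523 (carbon steel, B1)
  D(6) = 44.01 × 6^0.523 = 44.01 × 2.553 = 112.3 μm
  Mass loss = 112.3 μm × 7.85 g/cm³ = 881.9 g·m⁻²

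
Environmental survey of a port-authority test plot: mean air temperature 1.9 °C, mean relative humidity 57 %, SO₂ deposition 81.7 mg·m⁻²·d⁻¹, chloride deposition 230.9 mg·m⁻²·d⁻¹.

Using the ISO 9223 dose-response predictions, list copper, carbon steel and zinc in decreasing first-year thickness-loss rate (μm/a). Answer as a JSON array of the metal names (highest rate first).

copper: f(T) = +0.126·(T−10) [T≤10 °C] = -1.0206
  sulphur-dioxide contribution → 0.1733 μm/a
  chloride contribution → 0.3806 μm/a
  total first-year rate 0.5539 μm/a
carbon steel: f(T) = +0.150·(T−10) [T≤10 °C] = -1.2150
  sulphur-dioxide contribution → 16.21 μm/a
  chloride contribution → 21.08 μm/a
  total first-year rate 37.29 μm/a
zinc: temperature factor f = +0.038·(-8.1) = -0.3078
  sulphur-dioxide contribution → 0.9058 μm/a
  chloride contribution → 0.7217 μm/a
  ⇒ r_corr(zinc) = 1.627 μm/a
Ordering by μm/a: carbon steel (37.3) > zinc (1.63) > copper (0.554)

["carbon steel", "zinc", "copper"]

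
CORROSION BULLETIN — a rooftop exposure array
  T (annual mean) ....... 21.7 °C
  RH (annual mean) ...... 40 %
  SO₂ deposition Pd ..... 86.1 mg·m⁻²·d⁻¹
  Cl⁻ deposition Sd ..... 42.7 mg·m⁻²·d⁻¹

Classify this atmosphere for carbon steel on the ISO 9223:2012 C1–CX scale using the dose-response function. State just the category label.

C3

carbon steel: temperature factor f = -0.054·(11.7) = -0.6318
  sulphur-dioxide contribution → 21.24 μm/a
  chloride contribution → 9.326 μm/a
  total first-year rate 30.57 μm/a
ISO 9223 Table 2 (carbon steel): 25 < 30.6 ≤ 50 μm/a ⇒ C3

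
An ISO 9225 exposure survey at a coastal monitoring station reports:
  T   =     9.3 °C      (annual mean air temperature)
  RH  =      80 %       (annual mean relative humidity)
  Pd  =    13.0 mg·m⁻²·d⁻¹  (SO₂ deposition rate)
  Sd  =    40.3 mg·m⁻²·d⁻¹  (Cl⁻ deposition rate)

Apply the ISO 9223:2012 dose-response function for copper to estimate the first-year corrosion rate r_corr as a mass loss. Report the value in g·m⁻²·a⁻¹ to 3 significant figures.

copper: T≤10 °C ⇒ hinge +0.126·(9.3−10) = -0.0882
  sulphur-dioxide contribution → 1.06 μm/a
  chloride contribution → 0.7813 μm/a
  ⇒ r_corr(copper) = 1.842 μm/a
Convert to mass loss: 1.842 μm/a × 8.96 g/cm³ = 16.5 g·m⁻²·a⁻¹

r_corr = 16.5 g·m⁻²·a⁻¹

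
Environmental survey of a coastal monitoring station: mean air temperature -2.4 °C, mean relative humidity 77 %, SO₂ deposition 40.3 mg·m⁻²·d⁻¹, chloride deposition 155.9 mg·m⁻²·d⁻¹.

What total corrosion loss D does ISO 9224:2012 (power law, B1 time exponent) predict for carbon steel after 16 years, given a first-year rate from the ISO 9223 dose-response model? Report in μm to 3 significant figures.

D(16) = 152 μm

carbon steel: temperature factor f = +0.150·(-12.4) = -1.8600
  Pd branch = 1.77·Pd^0.52·e^(0.02·RH+f) = 8.785 μm/a
  Sd branch = 0.102·Sd^0.62·e^(0.033·RH+0.04·T) = 26.92 μm/a
  r_corr = 8.785 + 26.92 = 35.7 μm/a
ISO 9224: D(t) = r_corr · t^b with b = 0.523 (carbon steel, B1)
  D(16) = 35.7 × 16^0.523 = 35.7 × 4.263 = 152.2 μm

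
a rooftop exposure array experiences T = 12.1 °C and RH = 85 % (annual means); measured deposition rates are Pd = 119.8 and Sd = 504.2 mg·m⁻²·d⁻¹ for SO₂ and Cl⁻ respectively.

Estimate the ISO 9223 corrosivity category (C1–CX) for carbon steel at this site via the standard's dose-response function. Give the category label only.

carbon steel: temperature factor f = -0.054·(2.1) = -0.1134
  sulphur-dioxide contribution → 104.2 μm/a
  chloride contribution → 129.6 μm/a
  ⇒ r_corr(carbon steel) = 233.8 μm/a
Category bounds: 200…700 μm/a bracket r_corr ⇒ CX

CX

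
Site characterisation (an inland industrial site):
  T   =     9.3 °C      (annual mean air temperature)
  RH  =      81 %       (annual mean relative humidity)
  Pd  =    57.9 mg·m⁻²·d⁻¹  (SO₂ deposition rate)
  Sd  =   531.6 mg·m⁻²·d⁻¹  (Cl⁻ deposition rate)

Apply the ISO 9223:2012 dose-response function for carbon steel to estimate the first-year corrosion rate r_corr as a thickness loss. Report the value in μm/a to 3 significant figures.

carbon steel: temperature factor f = +0.150·(-0.7) = -0.1050
  Pd branch = 1.77·Pd^0.52·e^(0.02·RH+f) = 66.45 μm/a
  Sd branch = 0.102·Sd^0.62·e^(0.033·RH+0.04·T) = 104.9 μm/a
  sum: 66.45 + 104.9 → r_corr = 171.4 μm/a

r_corr = 171 μm/a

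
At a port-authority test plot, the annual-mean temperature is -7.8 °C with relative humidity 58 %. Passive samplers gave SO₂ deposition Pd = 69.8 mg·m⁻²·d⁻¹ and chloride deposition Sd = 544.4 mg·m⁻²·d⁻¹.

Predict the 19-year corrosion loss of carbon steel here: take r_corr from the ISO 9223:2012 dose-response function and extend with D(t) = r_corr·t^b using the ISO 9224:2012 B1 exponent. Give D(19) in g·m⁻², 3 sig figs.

D(19) = 1.05e+03 g·m⁻²

carbon steel: temperature factor f = +0.150·(-17.8) = -2.6700
  Pd branch = 1.77·Pd^0.52·e^(0.02·RH+f) = 3.556 μm/a
  Sd branch = 0.102·Sd^0.62·e^(0.033·RH+0.04·T) = 25.15 μm/a
  r_corr = 3.556 + 25.15 = 28.71 μm/a
Long-term exponent b (ISO 9224 Table 2, B1) = 0.523
  D(19) = 28.71 × 19^0.523 = 28.71 × 4.664 = 133.9 μm
  Mass loss = 133.9 μm × 7.85 g/cm³ = 1051 g·m⁻²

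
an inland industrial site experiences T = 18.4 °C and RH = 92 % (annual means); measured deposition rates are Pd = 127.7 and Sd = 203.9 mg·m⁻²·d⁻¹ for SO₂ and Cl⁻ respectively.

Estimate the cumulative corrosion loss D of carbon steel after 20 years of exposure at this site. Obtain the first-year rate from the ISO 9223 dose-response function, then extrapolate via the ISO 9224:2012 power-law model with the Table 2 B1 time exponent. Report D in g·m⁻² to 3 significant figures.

carbon steel: f(T) = -0.054·(T−10) [T>10 °C] = -0.4536
  Pd branch = 1.77·Pd^0.52·e^(0.02·RH+f) = 88.17 μm/a
  Cl⁻ term: 0.102·203.9^0.62·exp(0.033·92+0.04·18.4) = 119.8
  r_corr = 88.17 + 119.8 = 208 μm/a
Power-law: D(20) = r_corr · 20^0.523
  D(20) = 208 × 20^0.523 = 208 × 4.791 = 996.6 μm
  Mass loss = 996.6 μm × 7.85 g/cm³ = 7823 g·m⁻²

D(20) = 7.82e+03 g·m⁻²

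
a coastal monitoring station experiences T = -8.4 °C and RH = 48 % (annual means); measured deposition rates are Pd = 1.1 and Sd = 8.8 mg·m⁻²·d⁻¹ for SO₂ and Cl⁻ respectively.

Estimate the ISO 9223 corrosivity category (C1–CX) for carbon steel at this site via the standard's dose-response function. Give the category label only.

carbon steel: temperature factor f = +0.150·(-18.4) = -2.7600
  SO₂ term: 1.77·1.1^0.52·exp(0.02·48-2.7600) = 0.3074
  Sd branch = 0.102·Sd^0.62·e^(0.033·RH+0.04·T) = 1.368 μm/a
  sum: 0.3074 + 1.368 → r_corr = 1.676 μm/a
ISO 9223 Table 2 (carbon steel): 1.3 < 1.68 ≤ 25 μm/a ⇒ C2

C2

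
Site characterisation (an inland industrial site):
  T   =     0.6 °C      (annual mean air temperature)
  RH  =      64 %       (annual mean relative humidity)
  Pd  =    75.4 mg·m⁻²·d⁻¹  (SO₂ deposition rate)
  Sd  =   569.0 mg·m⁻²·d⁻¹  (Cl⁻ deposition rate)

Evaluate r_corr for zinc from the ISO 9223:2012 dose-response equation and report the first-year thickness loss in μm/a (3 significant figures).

zinc: temperature factor f = +0.038·(-9.4) = -0.3572
  SO₂ term: 0.0129·75.4^0.44·exp(0.046·64-0.3572) = 1.148
  Sd branch = 0.0175·Sd^0.57·e^(0.008·RH+0.085·T) = 1.143 μm/a
  r_corr = 1.148 + 1.143 = 2.291 μm/a

r_corr = 2.29 μm/a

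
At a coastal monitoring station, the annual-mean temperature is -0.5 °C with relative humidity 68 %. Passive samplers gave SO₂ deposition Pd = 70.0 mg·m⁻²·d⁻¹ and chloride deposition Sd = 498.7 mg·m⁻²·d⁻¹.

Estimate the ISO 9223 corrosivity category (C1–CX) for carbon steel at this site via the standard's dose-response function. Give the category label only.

C4

carbon steel: temperature factor f = +0.150·(-10.5) = -1.5750
  SO₂ term: 1.77·70.0^0.52·exp(0.02·68-1.5750) = 13
  Cl⁻ term: 0.102·498.7^0.62·exp(0.033·68+0.04·-0.5) = 44.37
  sum: 13 + 44.37 → r_corr = 57.38 μm/a
Category bounds: 50…80 μm/a bracket r_corr ⇒ C4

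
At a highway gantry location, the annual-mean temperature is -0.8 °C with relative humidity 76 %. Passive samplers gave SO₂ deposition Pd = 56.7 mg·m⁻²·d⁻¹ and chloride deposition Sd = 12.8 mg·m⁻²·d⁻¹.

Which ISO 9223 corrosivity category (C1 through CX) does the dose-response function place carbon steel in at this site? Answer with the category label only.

C2

carbon steel: temperature factor f = +0.150·(-10.8) = -1.6200
  SO₂ term: 1.77·56.7^0.52·exp(0.02·76-1.6200) = 13.07
  Sd branch = 0.102·Sd^0.62·e^(0.033·RH+0.04·T) = 5.894 μm/a
  r_corr = 13.07 + 5.894 = 18.97 μm/a
Category bounds: 1.3…25 μm/a bracket r_corr ⇒ C2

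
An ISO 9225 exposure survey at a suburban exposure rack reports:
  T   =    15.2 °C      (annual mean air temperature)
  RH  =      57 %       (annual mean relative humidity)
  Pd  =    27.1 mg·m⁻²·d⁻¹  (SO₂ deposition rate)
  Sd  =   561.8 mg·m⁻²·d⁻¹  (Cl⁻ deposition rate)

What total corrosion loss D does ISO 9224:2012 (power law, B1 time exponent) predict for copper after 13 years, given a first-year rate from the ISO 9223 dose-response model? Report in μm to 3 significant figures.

D(13) = 6.45 μm

copper: f(T) = -0.080·(T−10) [T>10 °C] = -0.4160
  Pd branch = 0.0053·Pd^0.26·e^(0.059·RH+f) = 0.2381 μm/a
  Cl⁻ term: 0.01025·561.8^0.27·exp(0.036·57+0.049·15.2) = 0.9284
  sum: 0.2381 + 0.9284 → r_corr = 1.166 μm/a
ISO 9224: D(t) = r_corr · t^b with b = 0.667 (copper, B1)
  D(13) = 1.166 × 13^0.667 = 1.166 × 5.534 = 6.455 μm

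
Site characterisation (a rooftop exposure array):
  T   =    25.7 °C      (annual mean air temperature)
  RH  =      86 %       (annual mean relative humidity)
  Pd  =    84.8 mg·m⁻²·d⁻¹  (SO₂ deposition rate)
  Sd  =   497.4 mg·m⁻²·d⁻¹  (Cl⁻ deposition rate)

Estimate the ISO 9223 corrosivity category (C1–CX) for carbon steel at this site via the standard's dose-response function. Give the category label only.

CX

carbon steel: f(T) = -0.054·(T−10) [T>10 °C] = -0.8478
  SO₂ term: 1.77·84.8^0.52·exp(0.02·86-0.8478) = 42.61
  Sd branch = 0.102·Sd^0.62·e^(0.033·RH+0.04·T) = 228.8 μm/a
  r_corr = 42.61 + 228.8 = 271.5 μm/a
271 μm/a falls in (200, 700] for carbon steel → category CX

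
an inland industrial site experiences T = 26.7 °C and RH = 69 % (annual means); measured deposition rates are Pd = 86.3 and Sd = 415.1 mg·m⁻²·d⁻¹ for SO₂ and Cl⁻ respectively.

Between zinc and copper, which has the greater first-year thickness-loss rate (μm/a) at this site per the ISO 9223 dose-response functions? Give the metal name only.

zinc

zinc: T>10 °C ⇒ hinge -0.071·(26.7−10) = -1.1857
  SO₂ term: 0.0129·86.3^0.44·exp(0.046·69-1.1857) = 0.6698
  Cl⁻ term: 0.0175·415.1^0.57·exp(0.008·69+0.085·26.7) = 9.136
  r_corr = 0.6698 + 9.136 = 9.806 μm/a
copper: temperature factor f = -0.080·(16.7) = -1.3360
  SO₂ term: 0.0053·86.3^0.26·exp(0.059·69-1.3360) = 0.2603
  Cl⁻ term: 0.01025·415.1^0.27·exp(0.036·69+0.049·26.7) = 2.315
  sum: 0.2603 + 2.315 → r_corr = 2.576 μm/a
Ordering by μm/a: zinc (9.81) > copper (2.58)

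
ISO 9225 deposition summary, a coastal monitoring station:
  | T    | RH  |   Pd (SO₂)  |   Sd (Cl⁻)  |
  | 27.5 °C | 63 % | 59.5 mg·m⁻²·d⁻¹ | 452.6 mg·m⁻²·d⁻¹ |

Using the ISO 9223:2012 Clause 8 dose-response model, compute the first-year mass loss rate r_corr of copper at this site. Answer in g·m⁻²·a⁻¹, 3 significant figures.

copper: f(T) = -0.080·(T−10) [T>10 °C] = -1.4000
  sulphur-dioxide contribution → 0.1556 μm/a
  chloride contribution → 1.986 μm/a
  ⇒ r_corr(copper) = 2.141 μm/a
Convert to mass loss: 2.141 μm/a × 8.96 g/cm³ = 19.19 g·m⁻²·a⁻¹

r_corr = 19.2 g·m⁻²·a⁻¹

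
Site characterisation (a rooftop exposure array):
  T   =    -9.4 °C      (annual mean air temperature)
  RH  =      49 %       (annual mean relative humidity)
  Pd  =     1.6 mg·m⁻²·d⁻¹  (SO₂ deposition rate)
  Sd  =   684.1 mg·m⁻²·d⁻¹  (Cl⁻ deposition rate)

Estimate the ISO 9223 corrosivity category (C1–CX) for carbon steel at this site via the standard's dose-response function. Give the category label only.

C2

carbon steel: T≤10 °C ⇒ hinge +0.150·(-9.4−10) = -2.9100
  SO₂ term: 1.77·1.6^0.52·exp(0.02·49-2.9100) = 0.328
  Sd branch = 0.102·Sd^0.62·e^(0.033·RH+0.04·T) = 20.2 μm/a
  r_corr = 0.328 + 20.2 = 20.53 μm/a
Category bounds: 1.3…25 μm/a bracket r_corr ⇒ C2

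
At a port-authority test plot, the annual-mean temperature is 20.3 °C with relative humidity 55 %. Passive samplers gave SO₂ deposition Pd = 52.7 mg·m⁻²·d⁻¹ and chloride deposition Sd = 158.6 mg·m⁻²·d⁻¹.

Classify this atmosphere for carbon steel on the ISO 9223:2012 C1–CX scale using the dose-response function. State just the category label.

carbon steel: T>10 °C ⇒ hinge -0.054·(20.3−10) = -0.5562
  Pd branch = 1.77·Pd^0.52·e^(0.02·RH+f) = 23.96 μm/a
  Cl⁻ term: 0.102·158.6^0.62·exp(0.033·55+0.04·20.3) = 32.63
  r_corr = 23.96 + 32.63 = 56.59 μm/a
Category bounds: 50…80 μm/a bracket r_corr ⇒ C4

C4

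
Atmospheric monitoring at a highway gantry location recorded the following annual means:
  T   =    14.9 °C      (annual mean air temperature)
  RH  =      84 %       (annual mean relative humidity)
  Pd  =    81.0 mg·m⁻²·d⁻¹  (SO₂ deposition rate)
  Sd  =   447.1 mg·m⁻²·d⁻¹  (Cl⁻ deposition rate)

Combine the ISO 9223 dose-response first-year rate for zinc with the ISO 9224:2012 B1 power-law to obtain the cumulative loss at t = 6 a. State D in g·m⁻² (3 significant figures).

zinc: temperature factor f = -0.071·(4.9) = -0.3479
  sulphur-dioxide contribution → 3.002 μm/a
  chloride contribution → 3.941 μm/a
  total first-year rate 6.943 μm/a
Long-term exponent b (ISO 9224 Table 2, B1) = 0.813
  D(6) = 6.943 × 6^0.813 = 6.943 × 4.292 = 29.8 μm
  Mass loss = 29.8 μm × 7.14 g/cm³ = 212.8 g·m⁻²

D(6) = 213 g·m⁻²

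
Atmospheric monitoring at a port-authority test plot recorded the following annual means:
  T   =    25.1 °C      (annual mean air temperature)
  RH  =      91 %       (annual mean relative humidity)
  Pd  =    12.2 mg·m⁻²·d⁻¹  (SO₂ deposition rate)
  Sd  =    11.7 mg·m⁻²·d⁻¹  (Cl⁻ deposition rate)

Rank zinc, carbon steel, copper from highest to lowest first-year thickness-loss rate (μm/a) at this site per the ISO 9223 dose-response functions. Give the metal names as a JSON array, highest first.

["carbon steel", "copper", "zinc"]

zinc: T>10 °C ⇒ hinge -0.071·(25.1−10) = -1.0721
  sulphur-dioxide contribution → 0.8728 μm/a
  chloride contribution → 1.243 μm/a
  ⇒ r_corr(zinc) = 2.116 μm/a
carbon steel: f(T) = -0.054·(T−10) [T>10 °C] = -0.8154
  sulphur-dioxide contribution → 17.75 μm/a
  chloride contribution → 25.77 μm/a
  total first-year rate 43.52 μm/a
copper: T>10 °C ⇒ hinge -0.080·(25.1−10) = -1.2080
  sulphur-dioxide contribution → 0.6514 μm/a
  chloride contribution → 1.803 μm/a
  total first-year rate 2.454 μm/a
Ordering by μm/a: carbon steel (43.5) > copper (2.45) > zinc (2.12)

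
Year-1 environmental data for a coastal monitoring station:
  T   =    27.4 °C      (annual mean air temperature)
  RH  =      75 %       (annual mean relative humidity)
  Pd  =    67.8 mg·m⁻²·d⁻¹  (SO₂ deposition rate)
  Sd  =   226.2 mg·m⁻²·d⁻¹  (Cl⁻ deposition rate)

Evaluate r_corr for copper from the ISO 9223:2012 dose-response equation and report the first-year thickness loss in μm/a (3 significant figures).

copper: T>10 °C ⇒ hinge -0.080·(27.4−10) = -1.3920
  SO₂ term: 0.0053·67.8^0.26·exp(0.059·75-1.3920) = 0.3293
  Cl⁻ term: 0.01025·226.2^0.27·exp(0.036·75+0.049·27.4) = 2.524
  sum: 0.3293 + 2.524 → r_corr = 2.853 μm/a

r_corr = 2.85 μm/a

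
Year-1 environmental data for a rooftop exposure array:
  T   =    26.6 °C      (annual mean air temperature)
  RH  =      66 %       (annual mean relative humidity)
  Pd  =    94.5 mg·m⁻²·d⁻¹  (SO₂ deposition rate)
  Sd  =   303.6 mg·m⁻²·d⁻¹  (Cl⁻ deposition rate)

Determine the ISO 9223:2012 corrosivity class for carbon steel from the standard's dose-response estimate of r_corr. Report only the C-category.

carbon steel: temperature factor f = -0.054·(16.6) = -0.8964
  SO₂ term: 1.77·94.5^0.52·exp(0.02·66-0.8964) = 28.78
  Cl⁻ term: 0.102·303.6^0.62·exp(0.033·66+0.04·26.6) = 90.28
  sum: 28.78 + 90.28 → r_corr = 119.1 μm/a
119 μm/a falls in (80, 200] for carbon steel → category C5

C5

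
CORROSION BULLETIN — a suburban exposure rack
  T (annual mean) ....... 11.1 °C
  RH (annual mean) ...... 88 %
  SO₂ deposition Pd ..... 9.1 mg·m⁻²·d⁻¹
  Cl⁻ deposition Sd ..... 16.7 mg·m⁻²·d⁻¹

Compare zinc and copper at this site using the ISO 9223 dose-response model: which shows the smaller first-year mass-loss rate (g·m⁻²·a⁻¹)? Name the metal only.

zinc

zinc: T>10 °C ⇒ hinge -0.071·(11.1−10) = -0.0781
  sulphur-dioxide contribution → 1.806 μm/a
  chloride contribution → 0.4524 μm/a
  total first-year rate 2.258 μm/a
  mass loss = 2.258 μm/a × 7.14 g/cm³ = 16.12 g·m⁻²·a⁻¹
copper: temperature factor f = -0.080·(1.1) = -0.0880
  sulphur-dioxide contribution → 1.55 μm/a
  chloride contribution → 0.8973 μm/a
  total first-year rate 2.447 μm/a
  mass loss = 2.447 μm/a × 8.96 g/cm³ = 21.93 g·m⁻²·a⁻¹
Ordering by g·m⁻²·a⁻¹: copper (21.9) > zinc (16.1)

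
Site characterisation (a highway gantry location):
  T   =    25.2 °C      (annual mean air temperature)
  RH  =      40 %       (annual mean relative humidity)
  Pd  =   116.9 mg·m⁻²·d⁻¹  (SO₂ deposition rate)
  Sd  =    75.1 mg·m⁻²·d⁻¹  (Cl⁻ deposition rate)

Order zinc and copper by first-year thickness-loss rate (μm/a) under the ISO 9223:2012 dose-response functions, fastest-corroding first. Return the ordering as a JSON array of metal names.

zinc: f(T) = -0.071·(T−10) [T>10 °C] = -1.0792
  Pd branch = 0.0129·Pd^0.44·e^(0.046·RH+f) = 0.2243 μm/a
  Sd branch = 0.0175·Sd^0.57·e^(0.008·RH+0.085·T) = 2.406 μm/a
  r_corr = 0.2243 + 2.406 = 2.631 μm/a
copper: f(T) = -0.080·(T−10) [T>10 °C] = -1.2160
  Pd branch = 0.0053·Pd^0.26·e^(0.059·RH+f) = 0.05738 μm/a
  Sd branch = 0.01025·Sd^0.27·e^(0.036·RH+0.049·T) = 0.4773 μm/a
  r_corr = 0.05738 + 0.4773 = 0.5347 μm/a
Ordering by μm/a: zinc (2.63) > copper (0.535)

["zinc", "copper"]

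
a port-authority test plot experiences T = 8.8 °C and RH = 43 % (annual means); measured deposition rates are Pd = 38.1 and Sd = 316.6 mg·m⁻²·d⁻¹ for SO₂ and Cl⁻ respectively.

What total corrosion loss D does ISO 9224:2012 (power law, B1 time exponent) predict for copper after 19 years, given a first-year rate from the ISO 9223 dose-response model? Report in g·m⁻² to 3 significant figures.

copper: f(T) = +0.126·(T−10) [T≤10 °C] = -0.1512
  SO₂ term: 0.0053·38.1^0.26·exp(0.059·43-0.1512) = 0.1484
  Sd branch = 0.01025·Sd^0.27·e^(0.036·RH+0.049·T) = 0.3511 μm/a
  sum: 0.1484 + 0.3511 → r_corr = 0.4995 μm/a
ISO 9224: D(t) = r_corr · t^b with b = 0.667 (copper, B1)
  D(19) = 0.4995 × 19^0.667 = 0.4995 × 7.127 = 3.56 μm
  Mass loss = 3.56 μm × 8.96 g/cm³ = 31.9 g·m⁻²

D(19) = 31.9 g·m⁻²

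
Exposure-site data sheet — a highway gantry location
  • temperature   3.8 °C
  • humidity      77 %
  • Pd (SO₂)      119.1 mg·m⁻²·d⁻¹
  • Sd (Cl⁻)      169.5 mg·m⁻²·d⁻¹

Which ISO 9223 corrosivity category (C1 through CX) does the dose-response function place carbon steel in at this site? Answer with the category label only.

C4

carbon steel: T≤10 °C ⇒ hinge +0.150·(3.8−10) = -0.9300
  sulphur-dioxide contribution → 39.12 μm/a
  chloride contribution → 36.33 μm/a
  total first-year rate 75.45 μm/a
75.4 μm/a falls in (50, 80] for carbon steel → category C4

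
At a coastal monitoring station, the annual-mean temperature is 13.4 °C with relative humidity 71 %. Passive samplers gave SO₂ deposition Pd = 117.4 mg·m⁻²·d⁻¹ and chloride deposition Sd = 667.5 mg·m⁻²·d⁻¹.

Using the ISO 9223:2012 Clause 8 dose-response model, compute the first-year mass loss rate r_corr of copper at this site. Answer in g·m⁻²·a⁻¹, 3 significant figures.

copper: temperature factor f = -0.080·(3.4) = -0.2720
  sulphur-dioxide contribution → 0.9194 μm/a
  chloride contribution → 1.474 μm/a
  ⇒ r_corr(copper) = 2.394 μm/a
Convert to mass loss: 2.394 μm/a × 8.96 g/cm³ = 21.45 g·m⁻²·a⁻¹

r_corr = 21.4 g·m⁻²·a⁻¹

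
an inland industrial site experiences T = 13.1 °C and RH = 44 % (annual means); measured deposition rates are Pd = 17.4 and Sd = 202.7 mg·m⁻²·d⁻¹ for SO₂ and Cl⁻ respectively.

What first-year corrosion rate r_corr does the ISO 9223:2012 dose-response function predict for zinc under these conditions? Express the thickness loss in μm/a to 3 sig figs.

r_corr = 1.84 μm/a

zinc: T>10 °C ⇒ hinge -0.071·(13.1−10) = -0.2201
  SO₂ term: 0.0129·17.4^0.44·exp(0.046·44-0.2201) = 0.2753
  Cl⁻ term: 0.0175·202.7^0.57·exp(0.008·44+0.085·13.1) = 1.565
  r_corr = 0.2753 + 1.565 = 1.84 μm/a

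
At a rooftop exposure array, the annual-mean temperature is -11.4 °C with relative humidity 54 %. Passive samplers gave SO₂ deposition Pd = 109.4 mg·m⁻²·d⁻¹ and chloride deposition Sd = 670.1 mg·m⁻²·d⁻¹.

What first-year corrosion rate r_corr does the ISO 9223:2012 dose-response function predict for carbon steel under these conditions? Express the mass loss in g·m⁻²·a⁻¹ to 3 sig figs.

r_corr = 189 g·m⁻²·a⁻¹

carbon steel: f(T) = +0.150·(T−10) [T≤10 °C] = -3.2100
  sulphur-dioxide contribution → 2.417 μm/a
  chloride contribution → 21.71 μm/a
  total first-year rate 24.13 μm/a
Convert to mass loss: 24.13 μm/a × 7.85 g/cm³ = 189.4 g·m⁻²·a⁻¹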